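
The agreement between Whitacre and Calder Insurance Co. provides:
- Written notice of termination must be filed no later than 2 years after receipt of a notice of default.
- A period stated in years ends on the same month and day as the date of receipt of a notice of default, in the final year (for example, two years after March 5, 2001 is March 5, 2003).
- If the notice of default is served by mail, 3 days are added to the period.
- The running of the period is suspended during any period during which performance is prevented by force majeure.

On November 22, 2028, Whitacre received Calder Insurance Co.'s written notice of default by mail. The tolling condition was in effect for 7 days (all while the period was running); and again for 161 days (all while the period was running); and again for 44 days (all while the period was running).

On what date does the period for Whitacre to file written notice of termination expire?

June 25, 2031

2 years after November 22, 2028 is November 22, 2030.
Service was by mail, adding 3 days: November 22, 2030 + 3 days = November 25, 2030.
Tolling adds 7 days: November 25, 2030 + 7 days = December 2, 2030.
Tolling adds 161 days: December 2, 2030 + 161 days = May 12, 2031.
Tolling adds 44 days: May 12, 2031 + 44 days = June 25, 2031.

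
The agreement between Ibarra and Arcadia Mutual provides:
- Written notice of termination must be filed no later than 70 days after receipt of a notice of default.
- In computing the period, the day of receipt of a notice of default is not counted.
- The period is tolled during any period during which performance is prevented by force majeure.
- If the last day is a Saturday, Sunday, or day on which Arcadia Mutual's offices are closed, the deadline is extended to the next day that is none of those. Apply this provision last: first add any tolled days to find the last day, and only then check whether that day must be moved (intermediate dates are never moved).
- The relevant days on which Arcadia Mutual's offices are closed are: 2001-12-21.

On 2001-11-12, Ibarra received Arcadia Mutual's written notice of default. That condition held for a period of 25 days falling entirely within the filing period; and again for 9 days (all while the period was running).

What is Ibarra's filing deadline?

70 days after 2001-11-12 is January 21, 2002.
Tolling adds 25 days: January 21, 2002 + 25 days = February 15, 2002.
Tolling adds 9 days: February 15, 2002 + 9 days = February 24, 2002.
February 24, 2002 is Sunday. The next qualifying day is February 25, 2002.

February 25, 2002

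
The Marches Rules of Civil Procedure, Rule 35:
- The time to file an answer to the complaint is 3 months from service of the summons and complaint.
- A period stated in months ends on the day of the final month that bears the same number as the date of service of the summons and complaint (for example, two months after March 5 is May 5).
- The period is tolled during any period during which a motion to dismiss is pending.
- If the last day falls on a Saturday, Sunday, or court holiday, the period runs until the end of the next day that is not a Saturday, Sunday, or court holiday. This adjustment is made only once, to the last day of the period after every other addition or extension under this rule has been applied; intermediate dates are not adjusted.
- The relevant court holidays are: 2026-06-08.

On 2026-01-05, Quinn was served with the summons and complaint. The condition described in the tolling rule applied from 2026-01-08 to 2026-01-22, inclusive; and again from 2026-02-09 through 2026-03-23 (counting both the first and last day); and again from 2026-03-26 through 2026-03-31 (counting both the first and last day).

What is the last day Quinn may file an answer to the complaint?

3 months after 2026-01-05 is April 5, 2026.
From January 8, 2026 through January 22, 2026 inclusive is 15 days; tolling adds 15 days: April 5, 2026 + 15 days = April 20, 2026.
From February 9, 2026 through March 23, 2026 inclusive is 43 days; tolling adds 43 days: April 20, 2026 + 43 days = June 2, 2026.
From March 26, 2026 through March 31, 2026 inclusive is 6 days; tolling adds 6 days: June 2, 2026 + 6 days = June 8, 2026.
June 8, 2026 is a listed holiday. The next qualifying day is June 9, 2026.

June 9, 2026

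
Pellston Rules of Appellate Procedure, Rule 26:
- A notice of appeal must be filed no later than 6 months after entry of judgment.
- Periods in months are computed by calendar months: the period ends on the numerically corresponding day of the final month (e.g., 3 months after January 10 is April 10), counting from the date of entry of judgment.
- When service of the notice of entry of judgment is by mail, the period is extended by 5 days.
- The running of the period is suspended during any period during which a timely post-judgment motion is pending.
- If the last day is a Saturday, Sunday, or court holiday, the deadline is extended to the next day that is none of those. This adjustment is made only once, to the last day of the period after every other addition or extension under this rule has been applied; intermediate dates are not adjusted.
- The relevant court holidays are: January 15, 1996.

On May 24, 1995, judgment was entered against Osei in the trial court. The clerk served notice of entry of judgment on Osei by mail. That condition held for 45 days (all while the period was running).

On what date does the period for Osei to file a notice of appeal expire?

January 16, 1996

6 months after May 24, 1995 is November 24, 1995.
Service was by mail, adding 5 days: November 24, 1995 + 5 days = November 29, 1995.
Tolling adds 45 days: November 29, 1995 + 45 days = January 13, 1996.
January 13, 1996 is Saturday; January 14, 1996 is Sunday; January 15, 1996 is a listed holiday. The next qualifying day is January 16, 1996.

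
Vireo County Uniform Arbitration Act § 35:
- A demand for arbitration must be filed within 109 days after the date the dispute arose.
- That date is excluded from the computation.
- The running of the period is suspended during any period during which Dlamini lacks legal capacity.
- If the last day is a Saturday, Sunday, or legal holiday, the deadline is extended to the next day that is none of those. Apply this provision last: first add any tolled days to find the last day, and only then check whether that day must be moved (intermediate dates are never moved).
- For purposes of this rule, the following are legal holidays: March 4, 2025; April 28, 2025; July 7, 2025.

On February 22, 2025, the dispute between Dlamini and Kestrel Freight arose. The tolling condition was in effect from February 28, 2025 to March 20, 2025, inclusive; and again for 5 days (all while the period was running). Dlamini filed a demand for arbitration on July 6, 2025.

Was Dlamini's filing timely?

109 days after February 22, 2025 is June 11, 2025.
From February 28, 2025 through March 20, 2025 inclusive is 21 days; tolling adds 21 days: June 11, 2025 + 21 days = July 2, 2025.
Tolling adds 5 days: July 2, 2025 + 5 days = July 7, 2025.
July 7, 2025 is a listed holiday. The next qualifying day is July 8, 2025.
The deadline is July 8, 2025; the filing on July 6, 2025 is on or before that date.

Yes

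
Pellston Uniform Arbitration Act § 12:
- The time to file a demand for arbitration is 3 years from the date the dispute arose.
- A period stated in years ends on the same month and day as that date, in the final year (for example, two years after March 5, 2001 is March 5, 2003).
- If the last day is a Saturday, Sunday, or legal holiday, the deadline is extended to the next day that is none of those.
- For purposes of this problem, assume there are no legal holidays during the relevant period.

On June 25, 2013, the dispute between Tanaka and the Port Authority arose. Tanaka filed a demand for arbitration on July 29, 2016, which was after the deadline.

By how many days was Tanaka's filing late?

32 days

3 years after June 25, 2013 is June 25, 2016.
June 25, 2016 is Saturday; June 26, 2016 is Sunday. The next qualifying day is June 27, 2016.
The deadline is June 27, 2016; from June 27, 2016 to July 29, 2016 is 32 days.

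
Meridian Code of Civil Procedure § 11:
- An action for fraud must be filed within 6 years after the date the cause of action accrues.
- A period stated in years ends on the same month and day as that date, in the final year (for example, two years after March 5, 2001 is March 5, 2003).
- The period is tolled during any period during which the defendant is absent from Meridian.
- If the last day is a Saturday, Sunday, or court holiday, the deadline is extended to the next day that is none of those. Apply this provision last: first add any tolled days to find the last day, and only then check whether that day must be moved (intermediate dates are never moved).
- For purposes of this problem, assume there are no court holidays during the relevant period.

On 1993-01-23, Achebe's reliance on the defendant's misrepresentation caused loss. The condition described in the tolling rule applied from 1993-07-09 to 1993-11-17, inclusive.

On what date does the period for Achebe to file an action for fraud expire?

6 years after 1993-01-23 is January 23, 1999.
From July 9, 1993 through November 17, 1993 inclusive is 132 days; tolling adds 132 days: January 23, 1999 + 132 days = June 4, 1999.
June 4, 1999 is a Friday and not a court holiday, so no extension applies.

June 4, 1999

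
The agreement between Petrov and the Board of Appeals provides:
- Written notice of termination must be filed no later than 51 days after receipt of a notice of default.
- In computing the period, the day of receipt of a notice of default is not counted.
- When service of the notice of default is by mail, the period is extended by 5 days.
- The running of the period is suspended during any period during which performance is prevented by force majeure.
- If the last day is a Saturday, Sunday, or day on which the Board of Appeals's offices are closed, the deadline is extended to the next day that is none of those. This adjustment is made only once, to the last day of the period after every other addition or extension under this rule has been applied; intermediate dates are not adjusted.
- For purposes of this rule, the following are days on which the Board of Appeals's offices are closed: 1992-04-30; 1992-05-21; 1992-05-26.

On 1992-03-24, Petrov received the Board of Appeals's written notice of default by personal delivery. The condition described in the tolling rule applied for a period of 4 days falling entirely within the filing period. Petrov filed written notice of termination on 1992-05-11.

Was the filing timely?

Yes

51 days after 1992-03-24 is May 14, 1992.
Service was not by mail, so no mail extension applies.
Tolling adds 4 days: May 14, 1992 + 4 days = May 18, 1992.
May 18, 1992 is a Monday and not a day on which the Board of Appeals's offices are closed, so no extension applies.
The deadline is May 18, 1992; the filing on May 11, 1992 is on or before that date.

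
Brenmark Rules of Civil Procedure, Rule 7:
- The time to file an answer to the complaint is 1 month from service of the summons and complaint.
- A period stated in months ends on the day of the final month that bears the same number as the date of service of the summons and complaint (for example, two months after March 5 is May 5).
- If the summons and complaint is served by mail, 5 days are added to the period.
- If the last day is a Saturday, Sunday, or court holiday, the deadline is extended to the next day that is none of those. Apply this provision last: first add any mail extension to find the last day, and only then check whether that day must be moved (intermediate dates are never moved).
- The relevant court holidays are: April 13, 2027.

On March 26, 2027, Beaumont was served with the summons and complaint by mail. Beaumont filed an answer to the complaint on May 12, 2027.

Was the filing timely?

1 month after March 26, 2027 is April 26, 2027.
Service was by mail, adding 5 days: April 26, 2027 + 5 days = May 1, 2027.
May 1, 2027 is Saturday; May 2, 2027 is Sunday. The next qualifying day is May 3, 2027.
The deadline is May 3, 2027; the filing on May 12, 2027 is after that date.

No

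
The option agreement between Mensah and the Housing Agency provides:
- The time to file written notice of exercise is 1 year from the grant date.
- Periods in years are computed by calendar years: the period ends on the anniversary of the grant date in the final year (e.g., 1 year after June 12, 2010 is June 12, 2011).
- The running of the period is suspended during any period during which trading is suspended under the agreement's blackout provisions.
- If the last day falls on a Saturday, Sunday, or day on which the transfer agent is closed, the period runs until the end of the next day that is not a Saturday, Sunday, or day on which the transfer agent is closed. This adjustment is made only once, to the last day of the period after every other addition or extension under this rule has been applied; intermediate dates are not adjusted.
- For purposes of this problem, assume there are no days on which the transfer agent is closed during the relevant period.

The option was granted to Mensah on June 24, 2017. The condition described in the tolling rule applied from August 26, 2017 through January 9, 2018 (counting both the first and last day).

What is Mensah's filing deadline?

November 8, 2018

1 year after June 24, 2017 is June 24, 2018.
From August 26, 2017 through January 9, 2018 inclusive is 137 days; tolling adds 137 days: June 24, 2018 + 137 days = November 8, 2018.
November 8, 2018 is a Thursday and not a day on which the transfer agent is closed, so no extension applies.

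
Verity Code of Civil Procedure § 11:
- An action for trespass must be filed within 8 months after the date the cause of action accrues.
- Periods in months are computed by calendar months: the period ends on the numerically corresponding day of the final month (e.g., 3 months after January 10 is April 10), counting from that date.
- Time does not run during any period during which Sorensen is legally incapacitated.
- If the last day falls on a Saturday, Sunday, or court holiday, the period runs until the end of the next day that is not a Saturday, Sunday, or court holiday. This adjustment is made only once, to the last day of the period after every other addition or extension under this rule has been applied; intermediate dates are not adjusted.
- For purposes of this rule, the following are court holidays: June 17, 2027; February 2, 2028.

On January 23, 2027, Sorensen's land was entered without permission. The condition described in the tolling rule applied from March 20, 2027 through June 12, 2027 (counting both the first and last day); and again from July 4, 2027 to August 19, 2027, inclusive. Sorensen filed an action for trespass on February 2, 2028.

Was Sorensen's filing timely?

Yes

8 months after January 23, 2027 is September 23, 2027.
From March 20, 2027 through June 12, 2027 inclusive is 85 days; tolling adds 85 days: September 23, 2027 + 85 days = December 17, 2027.
From July 4, 2027 through August 19, 2027 inclusive is 47 days; tolling adds 47 days: December 17, 2027 + 47 days = February 2, 2028.
February 2, 2028 is a listed holiday. The next qualifying day is February 3, 2028.
The deadline is February 3, 2028; the filing on February 2, 2028 is on or before that date.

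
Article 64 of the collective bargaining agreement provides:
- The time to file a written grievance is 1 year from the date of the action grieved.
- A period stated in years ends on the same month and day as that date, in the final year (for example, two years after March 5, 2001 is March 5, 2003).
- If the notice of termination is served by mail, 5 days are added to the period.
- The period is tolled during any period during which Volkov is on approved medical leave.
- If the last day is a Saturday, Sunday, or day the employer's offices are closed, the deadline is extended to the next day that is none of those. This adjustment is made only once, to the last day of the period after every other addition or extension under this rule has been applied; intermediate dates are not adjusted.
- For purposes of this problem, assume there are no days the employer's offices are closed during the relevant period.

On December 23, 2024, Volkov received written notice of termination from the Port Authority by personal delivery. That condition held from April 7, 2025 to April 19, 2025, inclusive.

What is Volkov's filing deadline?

1 year after December 23, 2024 is December 23, 2025.
Service was not by mail, so no mail extension applies.
From April 7, 2025 through April 19, 2025 inclusive is 13 days; tolling adds 13 days: December 23, 2025 + 13 days = January 5, 2026.
January 5, 2026 is a Monday and not a day the employer's offices are closed, so no extension applies.

January 5, 2026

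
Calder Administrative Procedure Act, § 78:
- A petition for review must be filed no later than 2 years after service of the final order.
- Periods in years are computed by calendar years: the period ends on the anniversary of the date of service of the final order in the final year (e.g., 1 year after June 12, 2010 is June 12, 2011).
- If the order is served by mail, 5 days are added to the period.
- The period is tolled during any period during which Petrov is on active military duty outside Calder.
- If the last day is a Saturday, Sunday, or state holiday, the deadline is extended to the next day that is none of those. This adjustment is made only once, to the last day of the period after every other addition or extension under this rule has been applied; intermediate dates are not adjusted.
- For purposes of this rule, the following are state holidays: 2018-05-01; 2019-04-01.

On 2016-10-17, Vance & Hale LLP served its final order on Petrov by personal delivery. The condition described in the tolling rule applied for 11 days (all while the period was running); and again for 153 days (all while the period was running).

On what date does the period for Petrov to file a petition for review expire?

April 2, 2019

2 years after 2016-10-17 is October 17, 2018.
Service was not by mail, so no mail extension applies.
Tolling adds 11 days: October 17, 2018 + 11 days = October 28, 2018.
Tolling adds 153 days: October 28, 2018 + 153 days = March 30, 2019.
March 30, 2019 is Saturday; March 31, 2019 is Sunday; April 1, 2019 is a listed holiday. The next qualifying day is April 2, 2019.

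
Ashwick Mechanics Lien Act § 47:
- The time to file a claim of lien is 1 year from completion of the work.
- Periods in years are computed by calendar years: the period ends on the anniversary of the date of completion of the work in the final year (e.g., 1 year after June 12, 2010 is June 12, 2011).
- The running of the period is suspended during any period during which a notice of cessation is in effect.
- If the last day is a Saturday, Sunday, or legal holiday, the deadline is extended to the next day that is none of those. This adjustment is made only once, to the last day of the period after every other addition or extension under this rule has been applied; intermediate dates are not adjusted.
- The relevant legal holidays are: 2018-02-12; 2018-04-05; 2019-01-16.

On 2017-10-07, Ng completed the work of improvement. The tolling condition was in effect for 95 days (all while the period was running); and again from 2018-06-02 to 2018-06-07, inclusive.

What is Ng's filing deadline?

January 17, 2019

1 year after 2017-10-07 is October 7, 2018.
Tolling adds 95 days: October 7, 2018 + 95 days = January 10, 2019.
From June 2, 2018 through June 7, 2018 inclusive is 6 days; tolling adds 6 days: January 10, 2019 + 6 days = January 16, 2019.
January 16, 2019 is a listed holiday. The next qualifying day is January 17, 2019.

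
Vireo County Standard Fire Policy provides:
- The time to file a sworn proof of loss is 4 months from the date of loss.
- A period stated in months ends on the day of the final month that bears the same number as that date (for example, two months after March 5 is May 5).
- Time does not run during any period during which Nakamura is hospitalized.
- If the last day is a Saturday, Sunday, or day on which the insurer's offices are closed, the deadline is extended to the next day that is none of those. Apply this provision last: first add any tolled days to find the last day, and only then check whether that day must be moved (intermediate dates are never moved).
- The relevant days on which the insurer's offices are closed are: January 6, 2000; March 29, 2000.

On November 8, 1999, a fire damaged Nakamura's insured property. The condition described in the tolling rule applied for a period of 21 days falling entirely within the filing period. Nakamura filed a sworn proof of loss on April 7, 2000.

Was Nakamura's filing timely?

4 months after November 8, 1999 is March 8, 2000.
Tolling adds 21 days: March 8, 2000 + 21 days = March 29, 2000.
March 29, 2000 is a listed holiday. The next qualifying day is March 30, 2000.
The deadline is March 30, 2000; the filing on April 7, 2000 is after that date.

No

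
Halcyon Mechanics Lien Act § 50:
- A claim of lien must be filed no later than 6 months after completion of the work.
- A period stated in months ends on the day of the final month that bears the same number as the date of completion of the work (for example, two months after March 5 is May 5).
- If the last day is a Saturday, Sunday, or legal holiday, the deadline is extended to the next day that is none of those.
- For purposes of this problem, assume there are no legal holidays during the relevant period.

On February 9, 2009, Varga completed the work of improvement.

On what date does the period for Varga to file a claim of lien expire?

6 months after February 9, 2009 is August 9, 2009.
August 9, 2009 is Sunday. The next qualifying day is August 10, 2009.

August 10, 2009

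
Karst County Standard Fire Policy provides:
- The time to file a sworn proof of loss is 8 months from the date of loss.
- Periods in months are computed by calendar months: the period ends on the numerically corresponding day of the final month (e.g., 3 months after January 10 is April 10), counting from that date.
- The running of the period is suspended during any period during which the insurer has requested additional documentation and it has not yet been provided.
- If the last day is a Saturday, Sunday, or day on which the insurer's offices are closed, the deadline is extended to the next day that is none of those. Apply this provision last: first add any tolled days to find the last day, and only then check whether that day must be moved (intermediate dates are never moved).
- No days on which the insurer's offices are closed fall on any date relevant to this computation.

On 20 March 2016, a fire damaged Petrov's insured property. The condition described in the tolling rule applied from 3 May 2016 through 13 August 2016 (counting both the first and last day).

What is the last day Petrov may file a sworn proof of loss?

8 months after 20 March 2016 is November 20, 2016.
From May 3, 2016 through August 13, 2016 inclusive is 103 days; tolling adds 103 days: November 20, 2016 + 103 days = March 3, 2017.
March 3, 2017 is a Friday and not a day on which the insurer's offices are closed, so no extension applies.

March 3, 2017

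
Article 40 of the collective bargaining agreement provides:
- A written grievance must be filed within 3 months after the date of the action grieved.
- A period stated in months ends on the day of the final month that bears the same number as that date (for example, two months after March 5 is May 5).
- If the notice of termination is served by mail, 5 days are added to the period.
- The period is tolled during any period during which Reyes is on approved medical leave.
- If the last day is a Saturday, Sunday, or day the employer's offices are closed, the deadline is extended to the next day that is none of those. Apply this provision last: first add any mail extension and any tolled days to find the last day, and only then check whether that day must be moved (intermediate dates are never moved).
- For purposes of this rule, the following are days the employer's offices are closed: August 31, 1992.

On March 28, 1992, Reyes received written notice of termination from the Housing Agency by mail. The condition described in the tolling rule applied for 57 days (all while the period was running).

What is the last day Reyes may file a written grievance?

September 1, 1992

3 months after March 28, 1992 is June 28, 1992.
Service was by mail, adding 5 days: June 28, 1992 + 5 days = July 3, 1992.
Tolling adds 57 days: July 3, 1992 + 57 days = August 29, 1992.
August 29, 1992 is Saturday; August 30, 1992 is Sunday; August 31, 1992 is a listed holiday. The next qualifying day is September 1, 1992.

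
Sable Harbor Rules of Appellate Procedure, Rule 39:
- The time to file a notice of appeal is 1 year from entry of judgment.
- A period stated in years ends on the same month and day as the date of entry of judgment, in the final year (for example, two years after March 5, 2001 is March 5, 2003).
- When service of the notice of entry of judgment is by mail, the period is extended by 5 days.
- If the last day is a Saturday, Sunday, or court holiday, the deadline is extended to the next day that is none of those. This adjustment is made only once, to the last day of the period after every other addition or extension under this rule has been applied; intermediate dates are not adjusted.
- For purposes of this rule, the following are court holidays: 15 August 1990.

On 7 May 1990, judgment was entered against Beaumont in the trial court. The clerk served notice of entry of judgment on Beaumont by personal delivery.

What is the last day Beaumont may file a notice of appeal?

May 7, 1991

1 year after 7 May 1990 is May 7, 1991.
Service was not by mail, so no mail extension applies.
May 7, 1991 is a Tuesday and not a court holiday, so no extension applies.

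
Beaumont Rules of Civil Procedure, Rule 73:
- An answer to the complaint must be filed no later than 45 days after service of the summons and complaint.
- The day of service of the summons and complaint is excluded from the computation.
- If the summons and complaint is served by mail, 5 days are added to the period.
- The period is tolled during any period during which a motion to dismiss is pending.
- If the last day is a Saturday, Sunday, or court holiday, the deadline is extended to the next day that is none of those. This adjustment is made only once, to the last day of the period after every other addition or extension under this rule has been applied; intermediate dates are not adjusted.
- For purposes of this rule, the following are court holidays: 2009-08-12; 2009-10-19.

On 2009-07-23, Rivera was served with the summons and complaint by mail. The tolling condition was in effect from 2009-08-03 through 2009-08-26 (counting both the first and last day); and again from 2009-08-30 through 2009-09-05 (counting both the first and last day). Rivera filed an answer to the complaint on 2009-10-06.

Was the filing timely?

45 days after 2009-07-23 is September 6, 2009.
Service was by mail, adding 5 days: September 6, 2009 + 5 days = September 11, 2009.
From August 3, 2009 through August 26, 2009 inclusive is 24 days; tolling adds 24 days: September 11, 2009 + 24 days = October 5, 2009.
From August 30, 2009 through September 5, 2009 inclusive is 7 days; tolling adds 7 days: October 5, 2009 + 7 days = October 12, 2009.
October 12, 2009 is a Monday and not a court holiday, so no extension applies.
The deadline is October 12, 2009; the filing on October 6, 2009 is on or before that date.

Yes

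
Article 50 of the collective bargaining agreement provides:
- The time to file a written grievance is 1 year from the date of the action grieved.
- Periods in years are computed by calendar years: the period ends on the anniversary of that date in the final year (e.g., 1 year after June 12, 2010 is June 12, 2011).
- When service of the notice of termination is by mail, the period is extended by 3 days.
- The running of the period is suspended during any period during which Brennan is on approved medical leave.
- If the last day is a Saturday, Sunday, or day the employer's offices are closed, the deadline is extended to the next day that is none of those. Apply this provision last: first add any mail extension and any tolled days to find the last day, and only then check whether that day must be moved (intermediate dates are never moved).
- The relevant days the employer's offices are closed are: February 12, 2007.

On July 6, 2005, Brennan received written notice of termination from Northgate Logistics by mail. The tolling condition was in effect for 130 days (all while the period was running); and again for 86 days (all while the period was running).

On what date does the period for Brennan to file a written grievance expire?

1 year after July 6, 2005 is July 6, 2006.
Service was by mail, adding 3 days: July 6, 2006 + 3 days = July 9, 2006.
Tolling adds 130 days: July 9, 2006 + 130 days = November 16, 2006.
Tolling adds 86 days: November 16, 2006 + 86 days = February 10, 2007.
February 10, 2007 is Saturday; February 11, 2007 is Sunday; February 12, 2007 is a listed holiday. The next qualifying day is February 13, 2007.

February 13, 2007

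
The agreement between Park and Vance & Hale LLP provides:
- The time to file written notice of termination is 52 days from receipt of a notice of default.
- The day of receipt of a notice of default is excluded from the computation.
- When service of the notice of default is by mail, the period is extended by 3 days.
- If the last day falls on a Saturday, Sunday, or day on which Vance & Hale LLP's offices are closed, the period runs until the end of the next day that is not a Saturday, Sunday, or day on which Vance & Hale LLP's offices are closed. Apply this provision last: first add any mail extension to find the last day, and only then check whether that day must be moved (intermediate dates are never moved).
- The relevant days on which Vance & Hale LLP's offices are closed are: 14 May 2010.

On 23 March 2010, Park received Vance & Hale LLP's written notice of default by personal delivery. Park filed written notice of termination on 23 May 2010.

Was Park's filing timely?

No

52 days after 23 March 2010 is May 14, 2010.
Service was not by mail, so no mail extension applies.
May 14, 2010 is a listed holiday; May 15, 2010 is Saturday; May 16, 2010 is Sunday. The next qualifying day is May 17, 2010.
The deadline is May 17, 2010; the filing on May 23, 2010 is after that date.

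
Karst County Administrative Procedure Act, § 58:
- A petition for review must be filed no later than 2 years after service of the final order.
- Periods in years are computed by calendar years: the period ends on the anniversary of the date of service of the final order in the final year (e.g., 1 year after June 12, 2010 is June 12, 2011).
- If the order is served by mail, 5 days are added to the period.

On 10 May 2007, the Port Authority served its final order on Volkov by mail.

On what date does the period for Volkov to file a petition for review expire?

May 15, 2009

2 years after 10 May 2007 is May 10, 2009.
Service was by mail, adding 5 days: May 10, 2009 + 5 days = May 15, 2009.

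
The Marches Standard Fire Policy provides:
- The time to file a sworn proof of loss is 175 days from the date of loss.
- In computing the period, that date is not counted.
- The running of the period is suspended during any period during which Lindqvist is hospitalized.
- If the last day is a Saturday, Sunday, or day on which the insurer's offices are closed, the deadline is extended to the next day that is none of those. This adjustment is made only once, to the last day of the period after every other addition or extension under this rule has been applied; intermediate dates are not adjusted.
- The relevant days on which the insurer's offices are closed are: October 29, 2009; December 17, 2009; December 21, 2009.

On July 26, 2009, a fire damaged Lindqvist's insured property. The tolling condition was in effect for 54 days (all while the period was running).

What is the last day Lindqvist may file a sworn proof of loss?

March 12, 2010

175 days after July 26, 2009 is January 17, 2010.
Tolling adds 54 days: January 17, 2010 + 54 days = March 12, 2010.
March 12, 2010 is a Friday and not a day on which the insurer's offices are closed, so no extension applies.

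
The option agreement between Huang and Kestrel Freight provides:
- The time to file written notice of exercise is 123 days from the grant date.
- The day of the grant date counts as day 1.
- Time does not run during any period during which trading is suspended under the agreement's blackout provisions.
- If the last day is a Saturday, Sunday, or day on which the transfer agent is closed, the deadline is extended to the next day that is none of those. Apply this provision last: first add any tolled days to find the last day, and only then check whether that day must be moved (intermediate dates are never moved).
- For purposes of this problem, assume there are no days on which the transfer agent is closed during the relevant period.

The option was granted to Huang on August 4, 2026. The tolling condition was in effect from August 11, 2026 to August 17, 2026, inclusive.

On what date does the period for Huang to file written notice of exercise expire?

Counting August 4, 2026 as day 1, day 123 is December 4, 2026.
From August 11, 2026 through August 17, 2026 inclusive is 7 days; tolling adds 7 days: December 4, 2026 + 7 days = December 11, 2026.
December 11, 2026 is a Friday and not a day on which the transfer agent is closed, so no extension applies.

December 11, 2026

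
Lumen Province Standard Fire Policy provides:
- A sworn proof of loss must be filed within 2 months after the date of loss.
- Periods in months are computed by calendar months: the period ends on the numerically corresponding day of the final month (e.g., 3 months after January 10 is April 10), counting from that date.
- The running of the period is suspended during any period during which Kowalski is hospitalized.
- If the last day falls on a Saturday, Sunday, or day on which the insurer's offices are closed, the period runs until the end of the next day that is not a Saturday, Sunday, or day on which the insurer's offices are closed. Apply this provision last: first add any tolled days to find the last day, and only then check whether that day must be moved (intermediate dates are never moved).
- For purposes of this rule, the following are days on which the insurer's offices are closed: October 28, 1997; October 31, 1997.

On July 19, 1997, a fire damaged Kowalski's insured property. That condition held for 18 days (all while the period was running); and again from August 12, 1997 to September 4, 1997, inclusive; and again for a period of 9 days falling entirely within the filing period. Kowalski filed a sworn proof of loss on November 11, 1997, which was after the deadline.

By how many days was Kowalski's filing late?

1 day

2 months after July 19, 1997 is September 19, 1997.
Tolling adds 18 days: September 19, 1997 + 18 days = October 7, 1997.
From August 12, 1997 through September 4, 1997 inclusive is 24 days; tolling adds 24 days: October 7, 1997 + 24 days = October 31, 1997.
Tolling adds 9 days: October 31, 1997 + 9 days = November 9, 1997.
November 9, 1997 is Sunday. The next qualifying day is November 10, 1997.
The deadline is November 10, 1997; from November 10, 1997 to November 11, 1997 is 1 days.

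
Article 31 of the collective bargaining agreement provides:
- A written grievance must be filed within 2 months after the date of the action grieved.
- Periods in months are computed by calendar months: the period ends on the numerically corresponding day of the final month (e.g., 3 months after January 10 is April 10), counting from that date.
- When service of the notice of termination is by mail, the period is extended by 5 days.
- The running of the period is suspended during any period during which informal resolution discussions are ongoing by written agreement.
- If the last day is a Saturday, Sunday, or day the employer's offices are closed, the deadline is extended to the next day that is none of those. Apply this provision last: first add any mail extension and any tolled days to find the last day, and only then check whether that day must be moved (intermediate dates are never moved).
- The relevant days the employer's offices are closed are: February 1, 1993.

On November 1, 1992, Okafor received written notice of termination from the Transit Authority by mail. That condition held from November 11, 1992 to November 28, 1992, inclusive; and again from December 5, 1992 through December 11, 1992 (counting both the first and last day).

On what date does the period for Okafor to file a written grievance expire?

2 months after November 1, 1992 is January 1, 1993.
Service was by mail, adding 5 days: January 1, 1993 + 5 days = January 6, 1993.
From November 11, 1992 through November 28, 1992 inclusive is 18 days; tolling adds 18 days: January 6, 1993 + 18 days = January 24, 1993.
From December 5, 1992 through December 11, 1992 inclusive is 7 days; tolling adds 7 days: January 24, 1993 + 7 days = January 31, 1993.
January 31, 1993 is Sunday; February 1, 1993 is a listed holiday. The next qualifying day is February 2, 1993.

February 2, 1993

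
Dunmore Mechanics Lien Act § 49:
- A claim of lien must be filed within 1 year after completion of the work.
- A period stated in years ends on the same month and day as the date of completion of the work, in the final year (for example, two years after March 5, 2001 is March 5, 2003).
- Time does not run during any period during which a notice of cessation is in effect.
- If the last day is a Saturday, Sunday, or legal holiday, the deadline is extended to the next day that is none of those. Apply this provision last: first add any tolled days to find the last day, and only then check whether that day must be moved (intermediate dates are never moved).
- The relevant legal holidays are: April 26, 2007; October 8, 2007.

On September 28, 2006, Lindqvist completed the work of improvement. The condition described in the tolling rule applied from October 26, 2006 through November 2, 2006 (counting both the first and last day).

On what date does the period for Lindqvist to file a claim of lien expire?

1 year after September 28, 2006 is September 28, 2007.
From October 26, 2006 through November 2, 2006 inclusive is 8 days; tolling adds 8 days: September 28, 2007 + 8 days = October 6, 2007.
October 6, 2007 is Saturday; October 7, 2007 is Sunday; October 8, 2007 is a listed holiday. The next qualifying day is October 9, 2007.

October 9, 2007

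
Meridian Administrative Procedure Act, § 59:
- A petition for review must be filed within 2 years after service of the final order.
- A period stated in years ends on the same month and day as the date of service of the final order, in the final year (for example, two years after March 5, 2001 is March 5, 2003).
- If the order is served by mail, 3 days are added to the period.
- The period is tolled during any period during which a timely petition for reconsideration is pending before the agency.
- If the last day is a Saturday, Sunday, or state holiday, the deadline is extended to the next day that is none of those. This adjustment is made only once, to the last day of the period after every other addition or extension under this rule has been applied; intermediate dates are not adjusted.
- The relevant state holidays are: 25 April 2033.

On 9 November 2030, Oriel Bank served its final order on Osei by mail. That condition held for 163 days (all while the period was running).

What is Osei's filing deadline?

April 26, 2033

2 years after 9 November 2030 is November 9, 2032.
Service was by mail, adding 3 days: November 9, 2032 + 3 days = November 12, 2032.
Tolling adds 163 days: November 12, 2032 + 163 days = April 24, 2033.
April 24, 2033 is Sunday; April 25, 2033 is a listed holiday. The next qualifying day is April 26, 2033.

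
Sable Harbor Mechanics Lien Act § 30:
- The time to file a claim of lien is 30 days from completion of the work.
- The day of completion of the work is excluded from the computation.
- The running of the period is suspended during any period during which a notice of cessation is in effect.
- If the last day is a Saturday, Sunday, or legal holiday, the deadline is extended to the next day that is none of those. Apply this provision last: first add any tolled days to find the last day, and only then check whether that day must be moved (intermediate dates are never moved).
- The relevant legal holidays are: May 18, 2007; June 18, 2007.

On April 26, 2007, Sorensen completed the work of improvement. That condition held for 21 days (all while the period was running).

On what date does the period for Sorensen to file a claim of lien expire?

June 19, 2007

30 days after April 26, 2007 is May 26, 2007.
Tolling adds 21 days: May 26, 2007 + 21 days = June 16, 2007.
June 16, 2007 is Saturday; June 17, 2007 is Sunday; June 18, 2007 is a listed holiday. The next qualifying day is June 19, 2007.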